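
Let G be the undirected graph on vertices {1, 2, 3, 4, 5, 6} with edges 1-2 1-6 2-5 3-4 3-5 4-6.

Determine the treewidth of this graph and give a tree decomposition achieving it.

The largest bag has 3 vertices, giving width 2; this decomposition certifies tw(G) ≤ 2. For the lower bound, G contains the cycle 1–2–5–3–4–6–1, so G is not a forest; only forests have treewidth ≤ 1, hence tw(G) ≥ 2. Hence tw(G) = 2 exactly.

Treewidth 2.
Bags: B1 = {1, 2, 5}  B2 = {1, 3, 5}  B3 = {1, 3, 4}  B4 = {1, 4, 6}
Tree: B1–B2, B2–B3, B3–B4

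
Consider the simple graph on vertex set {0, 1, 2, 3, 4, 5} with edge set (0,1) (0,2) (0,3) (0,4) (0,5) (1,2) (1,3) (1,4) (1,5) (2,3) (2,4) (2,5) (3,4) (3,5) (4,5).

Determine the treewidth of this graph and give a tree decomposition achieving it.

Treewidth 5.
One such decomposition:
Bags: B1 = {0, 1, 2, 3, 4, 5}
Tree: (single bag)

A single bag containing all 6 vertices is trivially a valid decomposition of width 5. Conversely, {0, 1, 2, 3, 4, 5} is a clique of size 6, and the vertices of any clique must share a bag in every tree decomposition; so some bag has ≥ 6 vertices and tw(G) ≥ 5. Hence tw(G) = 5 exactly.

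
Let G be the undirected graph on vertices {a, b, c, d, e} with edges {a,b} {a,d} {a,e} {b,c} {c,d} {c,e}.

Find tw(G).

2

A width-2 tree decomposition is:
Bags: B1 = {a, c, e}  B2 = {a, c, d}  B3 = {a, b, c}
Tree: B1–B2, B2–B3
Each bag holds 3 vertices, so the decomposition has width 2, which upper-bounds the treewidth. Since e–a–d–c–e is a cycle in G, G is not acyclic. Forests are exactly the graphs of treewidth ≤ 1, so tw(G) ≥ 2. Combining the bounds, tw(G) = 2.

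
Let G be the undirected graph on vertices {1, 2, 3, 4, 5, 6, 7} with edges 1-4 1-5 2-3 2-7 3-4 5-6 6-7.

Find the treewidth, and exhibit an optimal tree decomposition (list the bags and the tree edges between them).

Each bag holds 3 vertices, so the decomposition has width 2, which upper-bounds the treewidth. For the lower bound, G contains the cycle 3–2–7–6–5–1–4–3, so G is not a forest; only forests have treewidth ≤ 1, hence tw(G) ≥ 2. Combining the bounds, tw(G) = 2.

Treewidth 2.
Bags: B1 = {2, 3, 7}  B2 = {3, 6, 7}  B3 = {3, 5, 6}  B4 = {1, 3, 5}  B5 = {1, 3, 4}
Tree: B1–B2, B2–B3, B3–B4, B4–B5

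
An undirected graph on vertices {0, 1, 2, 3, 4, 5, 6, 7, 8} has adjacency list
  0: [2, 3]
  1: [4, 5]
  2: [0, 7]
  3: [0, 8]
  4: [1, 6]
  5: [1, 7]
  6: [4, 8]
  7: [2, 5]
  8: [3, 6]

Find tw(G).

A width-2 tree decomposition is:
Bags: B1 = {1, 5, 7}  B2 = {1, 2, 7}  B3 = {0, 1, 2}  B4 = {0, 1, 3}  B5 = {1, 3, 8}  B6 = {1, 6, 8}  B7 = {1, 4, 6}
Tree: B1–B2, B2–B3, B3–B4, B4–B5, B5–B6, B6–B7
Each bag holds 3 vertices, so the decomposition has width 2, which upper-bounds the treewidth. The edges 1–5–7–2–0–3–8–6–4–1 form a cycle, so G is not a tree and its treewidth is at least 2. The upper and lower bounds meet at 2, so that is the treewidth.

2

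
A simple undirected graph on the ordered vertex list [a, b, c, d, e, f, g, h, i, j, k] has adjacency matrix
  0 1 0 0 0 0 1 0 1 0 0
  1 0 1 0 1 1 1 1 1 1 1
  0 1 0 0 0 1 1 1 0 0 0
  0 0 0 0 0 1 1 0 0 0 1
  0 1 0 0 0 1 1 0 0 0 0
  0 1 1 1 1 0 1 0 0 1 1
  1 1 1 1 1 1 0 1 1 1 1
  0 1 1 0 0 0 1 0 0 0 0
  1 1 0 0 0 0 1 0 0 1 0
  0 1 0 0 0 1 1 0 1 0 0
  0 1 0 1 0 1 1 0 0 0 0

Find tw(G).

A width-3 tree decomposition is:
Bags: B1 = {b, c, g, h}  B2 = {b, c, f, g}  B3 = {b, e, f, g}  B4 = {b, f, g, k}  B5 = {b, f, g, j}  B6 = {b, g, i, j}  B7 = {a, b, g, i}  B8 = {d, f, g, k}
Tree: B1–B2, B2–B3, B3–B4, B2–B5, B5–B6, B6–B7, B4–B8
Every bag has size at most 4, so the width is 4 − 1 = 3 and tw(G) ≤ 3. On the other hand G contains the 4-clique {d, f, g, k}. A clique must lie in a single bag of any decomposition, so no decomposition can have width below 3. Hence tw(G) = 3 exactly.

3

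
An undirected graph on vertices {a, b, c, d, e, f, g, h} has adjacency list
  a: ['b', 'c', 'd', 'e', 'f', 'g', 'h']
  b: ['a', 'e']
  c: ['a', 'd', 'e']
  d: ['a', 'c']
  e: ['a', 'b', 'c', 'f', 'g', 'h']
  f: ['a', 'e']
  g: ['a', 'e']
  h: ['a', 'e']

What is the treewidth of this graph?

A width-2 tree decomposition is:
Bags: B1 = {a, e, f}  B2 = {a, c, e}  B3 = {a, b, e}  B4 = {a, c, d}  B5 = {a, e, g}  B6 = {a, e, h}
Tree: B1–B2, B2–B3, B2–B4, B1–B5, B5–B6
Every bag has size at most 3, so the width is 3 − 1 = 2 and tw(G) ≤ 2. Conversely, {a, c, d} is a clique of size 3, and the vertices of any clique must share a bag in every tree decomposition; so some bag has ≥ 3 vertices and tw(G) ≥ 2. Hence tw(G) = 2 exactly.

2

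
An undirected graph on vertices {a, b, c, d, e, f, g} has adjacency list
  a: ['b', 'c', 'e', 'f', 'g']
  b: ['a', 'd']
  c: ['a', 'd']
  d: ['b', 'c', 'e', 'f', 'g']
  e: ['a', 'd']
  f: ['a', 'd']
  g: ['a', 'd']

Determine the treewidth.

2

A width-2 tree decomposition is:
Bags: B1 = {a, d, g}  B2 = {a, d, f}  B3 = {a, d, e}  B4 = {a, b, d}  B5 = {a, c, d}
Tree: B1–B2, B2–B3, B3–B4, B4–B5
Each bag holds 3 vertices, so the decomposition has width 2, which upper-bounds the treewidth. Since d–g–a–f–d is a cycle in G, G is not acyclic. Forests are exactly the graphs of treewidth ≤ 1, so tw(G) ≥ 2. Hence tw(G) = 2 exactly.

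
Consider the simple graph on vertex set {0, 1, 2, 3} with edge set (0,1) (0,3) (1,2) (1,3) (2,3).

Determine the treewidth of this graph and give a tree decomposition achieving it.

Each bag holds 3 vertices, so the decomposition has width 2, which upper-bounds the treewidth. On the other hand G contains the 3-clique {0, 1, 3}. A clique must lie in a single bag of any decomposition, so no decomposition can have width below 2. The upper and lower bounds meet at 2, so that is the treewidth.

Treewidth 2.
Bags: B1 = {0, 1, 3}  B2 = {1, 2, 3}
Tree: B1–B2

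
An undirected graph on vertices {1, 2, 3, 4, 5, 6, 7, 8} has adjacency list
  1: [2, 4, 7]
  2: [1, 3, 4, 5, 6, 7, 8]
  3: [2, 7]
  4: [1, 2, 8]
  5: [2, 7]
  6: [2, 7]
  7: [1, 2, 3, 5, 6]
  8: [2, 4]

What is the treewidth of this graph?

2

A width-2 tree decomposition is:
Bags: B1 = {1, 2, 4}  B2 = {1, 2, 7}  B3 = {2, 5, 7}  B4 = {2, 6, 7}  B5 = {2, 4, 8}  B6 = {2, 3, 7}
Tree: B1–B2, B2–B3, B3–B4, B1–B5, B4–B6
Every bag has size at most 3, so the width is 3 − 1 = 2 and tw(G) ≤ 2. For the lower bound, the 3 vertices {2, 4, 8} are pairwise adjacent, and any tree decomposition puts a clique entirely inside one bag — forcing width ≥ 2. The upper and lower bounds meet at 2, so that is the treewidth.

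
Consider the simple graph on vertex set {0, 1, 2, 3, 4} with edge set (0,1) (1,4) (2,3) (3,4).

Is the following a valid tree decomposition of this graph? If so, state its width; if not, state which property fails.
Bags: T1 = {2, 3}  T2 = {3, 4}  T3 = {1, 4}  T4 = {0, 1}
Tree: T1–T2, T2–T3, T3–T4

Yes; width 1.

Every vertex of G appears in some bag (union = {0, 1, 2, 3, 4}); every edge is covered by a bag; and for each vertex v the set of bags containing v is connected in the bag tree. The decomposition is therefore valid. The largest bag has 2 vertices, so the width is 1.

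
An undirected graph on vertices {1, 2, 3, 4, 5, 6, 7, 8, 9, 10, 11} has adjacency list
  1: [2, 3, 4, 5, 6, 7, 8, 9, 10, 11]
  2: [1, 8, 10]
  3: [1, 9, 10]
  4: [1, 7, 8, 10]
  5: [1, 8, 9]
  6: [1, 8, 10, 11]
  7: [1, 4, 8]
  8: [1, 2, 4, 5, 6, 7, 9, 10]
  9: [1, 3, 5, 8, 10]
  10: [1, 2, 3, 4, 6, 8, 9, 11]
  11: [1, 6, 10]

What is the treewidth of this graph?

3

A width-3 tree decomposition is:
Bags: B1 = {1, 8, 9, 10}  B2 = {1, 3, 9, 10}  B3 = {1, 6, 8, 10}  B4 = {1, 4, 8, 10}  B5 = {1, 5, 8, 9}  B6 = {1, 2, 8, 10}  B7 = {1, 6, 10, 11}  B8 = {1, 4, 7, 8}
Tree: B1–B2, B1–B3, B1–B4, B1–B5, B1–B6, B3–B7, B4–B8
Every bag has size at most 4, so the width is 4 − 1 = 3 and tw(G) ≤ 3. Conversely, {1, 8, 9, 10} is a clique of size 4, and the vertices of any clique must share a bag in every tree decomposition; so some bag has ≥ 4 vertices and tw(G) ≥ 3. Combining the bounds, tw(G) = 3.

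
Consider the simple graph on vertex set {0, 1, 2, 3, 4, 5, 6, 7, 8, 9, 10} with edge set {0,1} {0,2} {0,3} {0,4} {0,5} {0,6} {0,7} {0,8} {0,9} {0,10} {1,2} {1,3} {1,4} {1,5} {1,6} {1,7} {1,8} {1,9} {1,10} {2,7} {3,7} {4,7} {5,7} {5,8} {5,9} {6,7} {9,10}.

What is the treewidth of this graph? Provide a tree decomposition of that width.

Treewidth 3.
Bags: B1 = {0, 1, 6, 7}  B2 = {0, 1, 5, 7}  B3 = {0, 1, 5, 9}  B4 = {0, 1, 5, 8}  B5 = {0, 1, 9, 10}  B6 = {0, 1, 4, 7}  B7 = {0, 1, 3, 7}  B8 = {0, 1, 2, 7}
Tree: B1–B2, B2–B3, B2–B4, B3–B5, B1–B6, B1–B7, B7–B8

Each bag holds 4 vertices, so the decomposition has width 3, which upper-bounds the treewidth. Conversely, {0, 1, 5, 8} is a clique of size 4, and the vertices of any clique must share a bag in every tree decomposition; so some bag has ≥ 4 vertices and tw(G) ≥ 3. Therefore the treewidth is 3.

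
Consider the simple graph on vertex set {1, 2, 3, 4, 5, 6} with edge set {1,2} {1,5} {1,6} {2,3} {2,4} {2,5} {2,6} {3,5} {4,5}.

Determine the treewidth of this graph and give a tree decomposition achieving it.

Every bag has size at most 3, so the width is 3 − 1 = 2 and tw(G) ≤ 2. For the lower bound, the 3 vertices {1, 2, 5} are pairwise adjacent, and any tree decomposition puts a clique entirely inside one bag — forcing width ≥ 2. Therefore the treewidth is 2.

Treewidth 2.
One optimal decomposition is:
Bags: B1 = {2, 3, 5}  B2 = {2, 4, 5}  B3 = {1, 2, 5}  B4 = {1, 2, 6}
Tree: B1–B2, B2–B3, B3–B4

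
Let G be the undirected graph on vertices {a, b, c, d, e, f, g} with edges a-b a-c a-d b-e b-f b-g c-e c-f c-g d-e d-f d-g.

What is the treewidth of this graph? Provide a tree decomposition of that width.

The largest bag has 4 vertices, giving width 3; this decomposition certifies tw(G) ≤ 3. For the lower bound: the 4 vertex sets {d,f}, {b,e}, {c}, {a} are disjoint, each induces a connected subgraph, and every pair is joined by at least one edge of G. Contracting each set to a single vertex therefore yields K_{4} as a minor, and since treewidth is minor-monotone, tw(G) ≥ tw(K_{4}) = 3. Hence tw(G) = 3 exactly.

Treewidth 3.
One such decomposition:
Bags: B1 = {b, c, d, f}  B2 = {b, c, d, e}  B3 = {a, b, c, d}  B4 = {b, c, d, g}
Tree: B1–B2, B2–B3, B3–B4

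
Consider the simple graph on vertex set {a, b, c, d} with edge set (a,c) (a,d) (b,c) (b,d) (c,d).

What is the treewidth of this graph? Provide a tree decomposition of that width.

Treewidth 2.
Bags: B1 = {a, c, d}  B2 = {b, c, d}
Tree: B1–B2

Each bag holds 3 vertices, so the decomposition has width 2, which upper-bounds the treewidth. For the lower bound, the 3 vertices {a, c, d} are pairwise adjacent, and any tree decomposition puts a clique entirely inside one bag — forcing width ≥ 2. The upper and lower bounds meet at 2, so that is the treewidth.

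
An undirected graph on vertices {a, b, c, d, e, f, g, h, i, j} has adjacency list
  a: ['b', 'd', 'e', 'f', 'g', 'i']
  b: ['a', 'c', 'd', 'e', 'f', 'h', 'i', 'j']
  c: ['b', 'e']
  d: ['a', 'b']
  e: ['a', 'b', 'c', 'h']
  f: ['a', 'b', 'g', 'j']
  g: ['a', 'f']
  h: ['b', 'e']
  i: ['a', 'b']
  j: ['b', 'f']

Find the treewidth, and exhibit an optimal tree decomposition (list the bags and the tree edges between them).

Treewidth 2.
One such decomposition:
Bags: B1 = {a, b, e}  B2 = {a, b, f}  B3 = {a, b, d}  B4 = {a, b, i}  B5 = {b, f, j}  B6 = {b, e, h}  B7 = {a, f, g}  B8 = {b, c, e}
Tree: B1–B2, B1–B3, B2–B4, B2–B5, B1–B6, B2–B7, B1–B8

Every bag has size at most 3, so the width is 3 − 1 = 2 and tw(G) ≤ 2. On the other hand G contains the 3-clique {a, f, g}. A clique must lie in a single bag of any decomposition, so no decomposition can have width below 2. The upper and lower bounds meet at 2, so that is the treewidth.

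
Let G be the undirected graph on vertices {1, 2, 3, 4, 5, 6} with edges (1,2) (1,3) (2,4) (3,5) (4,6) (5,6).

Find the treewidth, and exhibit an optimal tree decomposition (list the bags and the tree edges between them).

The largest bag has 3 vertices, giving width 2; this decomposition certifies tw(G) ≤ 2. The edges 2–1–3–5–6–4–2 form a cycle, so G is not a tree and its treewidth is at least 2. Combining the bounds, tw(G) = 2.

Treewidth 2.
One such decomposition:
Bags: B1 = {1, 2, 3}  B2 = {2, 3, 5}  B3 = {2, 5, 6}  B4 = {2, 4, 6}
Tree: B1–B2, B2–B3, B3–B4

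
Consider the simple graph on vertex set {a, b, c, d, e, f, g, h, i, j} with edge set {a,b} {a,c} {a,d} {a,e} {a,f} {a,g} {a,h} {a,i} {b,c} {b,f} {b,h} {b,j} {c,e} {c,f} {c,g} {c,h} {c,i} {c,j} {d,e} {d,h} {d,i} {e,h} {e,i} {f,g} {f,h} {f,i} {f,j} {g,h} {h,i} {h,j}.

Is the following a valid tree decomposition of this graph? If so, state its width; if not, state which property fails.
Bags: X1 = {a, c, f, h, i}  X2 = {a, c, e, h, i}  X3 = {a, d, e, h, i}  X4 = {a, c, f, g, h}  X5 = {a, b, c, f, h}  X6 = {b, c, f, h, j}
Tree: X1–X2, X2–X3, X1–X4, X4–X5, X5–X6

Yes; width 4.

Checking the three conditions: (i) the bags cover all of {a, b, c, d, e, f, g, h, i, j}; (ii) for each edge, some bag contains both endpoints; (iii) the bags containing any fixed vertex form a subtree. All hold, so the decomposition is valid with width 5 − 1 = 4.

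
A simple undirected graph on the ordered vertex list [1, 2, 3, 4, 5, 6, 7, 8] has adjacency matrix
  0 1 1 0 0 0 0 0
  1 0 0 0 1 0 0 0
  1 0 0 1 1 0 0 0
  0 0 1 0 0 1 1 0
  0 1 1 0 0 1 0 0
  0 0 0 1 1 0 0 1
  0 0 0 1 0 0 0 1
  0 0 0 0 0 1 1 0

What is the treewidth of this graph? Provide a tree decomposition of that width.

Treewidth 2.
One such decomposition:
Bags: B1 = {1, 2, 5}  B2 = {1, 3, 5}  B3 = {3, 5, 6}  B4 = {3, 4, 6}  B5 = {4, 6, 8}  B6 = {4, 7, 8}
Tree: B1–B2, B2–B3, B3–B4, B4–B5, B5–B6

The largest bag has 3 vertices, giving width 2; this decomposition certifies tw(G) ≤ 2. The edges 2–1–3–5–2 form a cycle, so G is not a tree and its treewidth is at least 2. Combining the bounds, tw(G) = 2.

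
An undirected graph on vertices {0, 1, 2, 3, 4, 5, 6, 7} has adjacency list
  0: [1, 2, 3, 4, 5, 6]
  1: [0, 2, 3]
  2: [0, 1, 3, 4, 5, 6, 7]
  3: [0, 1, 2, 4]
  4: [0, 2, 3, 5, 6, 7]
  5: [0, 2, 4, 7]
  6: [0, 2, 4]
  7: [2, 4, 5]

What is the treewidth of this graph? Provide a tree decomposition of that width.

Treewidth 3.
One optimal decomposition is:
Bags: B1 = {0, 2, 4, 5}  B2 = {0, 2, 4, 6}  B3 = {0, 2, 3, 4}  B4 = {0, 1, 2, 3}  B5 = {2, 4, 5, 7}
Tree: B1–B2, B1–B3, B3–B4, B1–B5

Each bag holds 4 vertices, so the decomposition has width 3, which upper-bounds the treewidth. Conversely, {0, 1, 2, 3} is a clique of size 4, and the vertices of any clique must share a bag in every tree decomposition; so some bag has ≥ 4 vertices and tw(G) ≥ 3. Combining the bounds, tw(G) = 3.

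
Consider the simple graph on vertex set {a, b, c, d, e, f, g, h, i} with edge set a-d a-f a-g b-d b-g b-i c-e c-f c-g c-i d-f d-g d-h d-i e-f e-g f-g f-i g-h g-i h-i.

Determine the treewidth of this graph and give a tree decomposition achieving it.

Each bag holds 4 vertices, so the decomposition has width 3, which upper-bounds the treewidth. For the lower bound, the 4 vertices {a, d, f, g} are pairwise adjacent, and any tree decomposition puts a clique entirely inside one bag — forcing width ≥ 3. Combining the bounds, tw(G) = 3.

Treewidth 3.
One such decomposition:
Bags: B1 = {c, f, g, i}  B2 = {d, f, g, i}  B3 = {b, d, g, i}  B4 = {c, e, f, g}  B5 = {d, g, h, i}  B6 = {a, d, f, g}
Tree: B1–B2, B2–B3, B1–B4, B3–B5, B2–B6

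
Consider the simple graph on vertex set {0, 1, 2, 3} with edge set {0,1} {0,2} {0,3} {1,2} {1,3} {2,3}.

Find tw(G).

A width-3 tree decomposition is:
Bags: B1 = {0, 1, 2, 3}
Tree: (single bag)
A single bag containing all 4 vertices is trivially a valid decomposition of width 3. On the other hand G contains the 4-clique {0, 1, 2, 3}. A clique must lie in a single bag of any decomposition, so no decomposition can have width below 3. Therefore the treewidth is 3.

3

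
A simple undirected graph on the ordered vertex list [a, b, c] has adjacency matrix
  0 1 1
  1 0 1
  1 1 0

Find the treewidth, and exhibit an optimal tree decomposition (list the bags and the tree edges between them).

With just one bag of size 3, the width is 3 − 1 = 2, so tw(G) ≤ 2. For the lower bound, the 3 vertices {a, b, c} are pairwise adjacent, and any tree decomposition puts a clique entirely inside one bag — forcing width ≥ 2. The upper and lower bounds meet at 2, so that is the treewidth.

Treewidth 2.
Bags: B1 = {a, b, c}
Tree: (single bag)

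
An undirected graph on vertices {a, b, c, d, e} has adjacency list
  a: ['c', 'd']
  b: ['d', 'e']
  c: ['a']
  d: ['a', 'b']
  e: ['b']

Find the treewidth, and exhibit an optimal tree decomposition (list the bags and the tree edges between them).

Treewidth 1.
One such decomposition:
Bags: B1 = {b, d}  B2 = {b, e}  B3 = {a, d}  B4 = {a, c}
Tree: B1–B2, B1–B3, B3–B4

Every bag has size at most 2, so the width is 2 − 1 = 1 and tw(G) ≤ 1. Since G has at least one edge (e.g. d–b), it is not an edgeless graph, so tw(G) ≥ 1. The upper and lower bounds meet at 1, so that is the treewidth.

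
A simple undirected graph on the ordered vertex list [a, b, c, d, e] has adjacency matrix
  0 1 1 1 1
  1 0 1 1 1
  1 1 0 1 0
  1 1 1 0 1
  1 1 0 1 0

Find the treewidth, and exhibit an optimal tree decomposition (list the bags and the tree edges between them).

The largest bag has 4 vertices, giving width 3; this decomposition certifies tw(G) ≤ 3. Conversely, {a, b, d, e} is a clique of size 4, and the vertices of any clique must share a bag in every tree decomposition; so some bag has ≥ 4 vertices and tw(G) ≥ 3. The upper and lower bounds meet at 3, so that is the treewidth.

Treewidth 3.
One such decomposition:
Bags: B1 = {a, b, d, e}  B2 = {a, b, c, d}
Tree: B1–B2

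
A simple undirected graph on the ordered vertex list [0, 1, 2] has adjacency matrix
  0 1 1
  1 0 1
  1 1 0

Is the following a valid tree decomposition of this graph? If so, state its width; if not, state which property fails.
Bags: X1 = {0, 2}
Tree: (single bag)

A tree decomposition must satisfy three properties: every vertex lies in some bag; for every edge, both endpoints lie together in some bag; and for every vertex, the bags containing it form a connected subtree. Here vertex 1 appears in no bag, so the decomposition is invalid.

No — vertex 1 appears in no bag.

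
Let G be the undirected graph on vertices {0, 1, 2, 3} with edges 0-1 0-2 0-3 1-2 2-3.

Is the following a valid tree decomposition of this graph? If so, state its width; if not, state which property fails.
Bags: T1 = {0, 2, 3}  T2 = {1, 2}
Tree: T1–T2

A tree decomposition must satisfy three properties: every vertex lies in some bag; for every edge, both endpoints lie together in some bag; and for every vertex, the bags containing it form a connected subtree. Here edge (0,1) lies in no bag, so the decomposition is invalid.

No — edge (0,1) lies in no bag.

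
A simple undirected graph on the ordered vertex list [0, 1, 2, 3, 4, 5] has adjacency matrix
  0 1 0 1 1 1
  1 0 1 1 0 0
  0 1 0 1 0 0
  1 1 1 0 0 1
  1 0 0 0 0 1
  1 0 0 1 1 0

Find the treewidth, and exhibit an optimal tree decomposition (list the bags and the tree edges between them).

Every bag has size at most 3, so the width is 3 − 1 = 2 and tw(G) ≤ 2. For the lower bound, the 3 vertices {0, 1, 3} are pairwise adjacent, and any tree decomposition puts a clique entirely inside one bag — forcing width ≥ 2. Combining the bounds, tw(G) = 2.

Treewidth 2.
One such decomposition:
Bags: B1 = {1, 2, 3}  B2 = {0, 1, 3}  B3 = {0, 3, 5}  B4 = {0, 4, 5}
Tree: B1–B2, B2–B3, B3–B4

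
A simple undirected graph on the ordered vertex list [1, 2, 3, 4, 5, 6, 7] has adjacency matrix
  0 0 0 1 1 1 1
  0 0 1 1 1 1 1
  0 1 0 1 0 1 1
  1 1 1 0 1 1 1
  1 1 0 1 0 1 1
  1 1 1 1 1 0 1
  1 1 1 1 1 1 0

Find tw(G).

A width-4 tree decomposition is:
Bags: B1 = {2, 3, 4, 6, 7}  B2 = {2, 4, 5, 6, 7}  B3 = {1, 4, 5, 6, 7}
Tree: B1–B2, B2–B3
The largest bag has 5 vertices, giving width 4; this decomposition certifies tw(G) ≤ 4. For the lower bound, the 5 vertices {1, 4, 5, 6, 7} are pairwise adjacent, and any tree decomposition puts a clique entirely inside one bag — forcing width ≥ 4. The upper and lower bounds meet at 4, so that is the treewidth.

4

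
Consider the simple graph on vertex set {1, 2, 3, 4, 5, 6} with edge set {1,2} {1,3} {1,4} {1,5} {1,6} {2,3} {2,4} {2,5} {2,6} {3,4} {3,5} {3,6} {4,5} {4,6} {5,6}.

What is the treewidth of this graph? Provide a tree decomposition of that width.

Treewidth 5.
One optimal decomposition is:
Bags: B1 = {1, 2, 3, 4, 5, 6}
Tree: (single bag)

A single bag containing all 6 vertices is trivially a valid decomposition of width 5. For the lower bound, the 6 vertices {1, 2, 3, 4, 5, 6} are pairwise adjacent, and any tree decomposition puts a clique entirely inside one bag — forcing width ≥ 5. Combining the bounds, tw(G) = 5.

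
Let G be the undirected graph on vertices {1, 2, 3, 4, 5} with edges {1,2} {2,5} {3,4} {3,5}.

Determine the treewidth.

A width-1 tree decomposition is:
Bags: B1 = {1, 2}  B2 = {2, 5}  B3 = {3, 5}  B4 = {3, 4}
Tree: B1–B2, B2–B3, B3–B4
The largest bag has 2 vertices, giving width 1; this decomposition certifies tw(G) ≤ 1. Since G has at least one edge (e.g. 1–2), it is not an edgeless graph, so tw(G) ≥ 1. The upper and lower bounds meet at 1, so that is the treewidth.

1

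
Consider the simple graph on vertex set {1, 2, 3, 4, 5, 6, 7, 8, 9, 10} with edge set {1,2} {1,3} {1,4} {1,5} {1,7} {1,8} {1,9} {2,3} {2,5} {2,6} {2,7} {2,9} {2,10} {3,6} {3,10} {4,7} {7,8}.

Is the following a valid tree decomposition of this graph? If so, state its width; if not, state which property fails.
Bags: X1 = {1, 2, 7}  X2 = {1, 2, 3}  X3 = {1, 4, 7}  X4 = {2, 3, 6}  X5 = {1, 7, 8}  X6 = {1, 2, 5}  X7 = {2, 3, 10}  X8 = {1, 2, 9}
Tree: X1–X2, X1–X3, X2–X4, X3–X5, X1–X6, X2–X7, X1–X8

Checking the three conditions: (i) the bags cover all of {1, 2, 3, 4, 5, 6, 7, 8, 9, 10}; (ii) for each edge, some bag contains both endpoints; (iii) the bags containing any fixed vertex form a subtree. All hold, so the decomposition is valid with width 3 − 1 = 2.

Yes; width 2.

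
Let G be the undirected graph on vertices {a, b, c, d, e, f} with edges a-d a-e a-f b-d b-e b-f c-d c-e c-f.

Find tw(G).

3

A width-3 tree decomposition is:
Bags: B1 = {c, d, e, f}  B2 = {a, d, e, f}  B3 = {b, d, e, f}
Tree: B1–B2, B2–B3
Every bag has size at most 4, so the width is 4 − 1 = 3 and tw(G) ≤ 3. For the lower bound: the 4 vertex sets {c,f}, {a,d}, {e}, {b} are disjoint, each induces a connected subgraph, and every pair is joined by at least one edge of G. Contracting each set to a single vertex therefore yields K_{4} as a minor, and since treewidth is minor-monotone, tw(G) ≥ tw(K_{4}) = 3. Hence tw(G) = 3 exactly.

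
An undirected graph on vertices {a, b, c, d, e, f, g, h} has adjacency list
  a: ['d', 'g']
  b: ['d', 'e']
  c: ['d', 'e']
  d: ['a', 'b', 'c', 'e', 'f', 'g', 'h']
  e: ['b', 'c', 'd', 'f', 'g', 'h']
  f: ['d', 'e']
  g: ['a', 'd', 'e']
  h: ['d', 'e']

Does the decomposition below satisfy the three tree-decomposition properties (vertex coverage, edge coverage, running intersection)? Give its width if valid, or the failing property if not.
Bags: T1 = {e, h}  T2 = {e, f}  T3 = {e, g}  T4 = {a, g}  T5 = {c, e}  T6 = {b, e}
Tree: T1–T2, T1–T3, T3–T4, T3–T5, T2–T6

A tree decomposition must satisfy three properties: every vertex lies in some bag; for every edge, both endpoints lie together in some bag; and for every vertex, the bags containing it form a connected subtree. Here vertex d appears in no bag, so the decomposition is invalid.

No — vertex d appears in no bag.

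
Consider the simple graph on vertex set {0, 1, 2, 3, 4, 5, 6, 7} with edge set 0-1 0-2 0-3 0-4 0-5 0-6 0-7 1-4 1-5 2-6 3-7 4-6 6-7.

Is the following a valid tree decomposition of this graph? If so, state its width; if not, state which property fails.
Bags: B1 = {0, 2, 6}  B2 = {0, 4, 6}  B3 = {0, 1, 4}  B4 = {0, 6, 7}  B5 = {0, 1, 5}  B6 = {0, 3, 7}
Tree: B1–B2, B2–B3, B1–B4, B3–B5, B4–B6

Every vertex of G appears in some bag (union = {0, 1, 2, 3, 4, 5, 6, 7}); every edge is covered by a bag; and for each vertex v the set of bags containing v is connected in the bag tree. The decomposition is therefore valid. The largest bag has 3 vertices, so the width is 2.

Yes; width 2.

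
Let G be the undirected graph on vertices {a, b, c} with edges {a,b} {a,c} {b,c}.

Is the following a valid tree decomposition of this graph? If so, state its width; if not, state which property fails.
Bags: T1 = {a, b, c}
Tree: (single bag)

Vertex coverage: the bags together contain {a, b, c}, the full vertex set. Edge coverage: each edge of G has both endpoints in at least one bag. Running intersection: for every vertex, the bags containing it form a connected subtree. All three properties hold, so this is a valid tree decomposition of width max|bag| − 1 = 2, and hence tw(G) ≤ 2.

Yes; width 2.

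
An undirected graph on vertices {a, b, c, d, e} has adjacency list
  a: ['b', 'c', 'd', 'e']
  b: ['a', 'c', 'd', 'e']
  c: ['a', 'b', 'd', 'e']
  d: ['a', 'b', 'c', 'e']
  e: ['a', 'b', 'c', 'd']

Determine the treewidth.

A width-4 tree decomposition is:
Bags: B1 = {a, b, c, d, e}
Tree: (single bag)
With just one bag of size 5, the width is 5 − 1 = 4, so tw(G) ≤ 4. On the other hand G contains the 5-clique {a, b, c, d, e}. A clique must lie in a single bag of any decomposition, so no decomposition can have width below 4. Hence tw(G) = 4 exactly.

4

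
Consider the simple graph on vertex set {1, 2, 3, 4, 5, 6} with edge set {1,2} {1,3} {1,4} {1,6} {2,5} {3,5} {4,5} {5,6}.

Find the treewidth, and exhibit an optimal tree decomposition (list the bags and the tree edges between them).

The largest bag has 3 vertices, giving width 2; this decomposition certifies tw(G) ≤ 2. Since 2–5–6–1–2 is a cycle in G, G is not acyclic. Forests are exactly the graphs of treewidth ≤ 1, so tw(G) ≥ 2. Combining the bounds, tw(G) = 2.

Treewidth 2.
One such decomposition:
Bags: B1 = {1, 2, 5}  B2 = {1, 5, 6}  B3 = {1, 4, 5}  B4 = {1, 3, 5}
Tree: B1–B2, B2–B3, B3–B4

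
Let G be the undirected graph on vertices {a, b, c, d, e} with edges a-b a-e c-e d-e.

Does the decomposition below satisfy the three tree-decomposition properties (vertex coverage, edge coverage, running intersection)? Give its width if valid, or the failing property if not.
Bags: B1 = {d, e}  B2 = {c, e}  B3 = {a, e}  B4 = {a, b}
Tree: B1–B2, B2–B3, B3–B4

Vertex coverage: the bags together contain {a, b, c, d, e}, the full vertex set. Edge coverage: each edge of G has both endpoints in at least one bag. Running intersection: for every vertex, the bags containing it form a connected subtree. All three properties hold, so this is a valid tree decomposition of width max|bag| − 1 = 1, and hence tw(G) ≤ 1.

Yes; width 1.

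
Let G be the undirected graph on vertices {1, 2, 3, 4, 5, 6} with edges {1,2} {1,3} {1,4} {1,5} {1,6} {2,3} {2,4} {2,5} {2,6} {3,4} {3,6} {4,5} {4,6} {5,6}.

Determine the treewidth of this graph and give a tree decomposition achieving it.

The largest bag has 5 vertices, giving width 4; this decomposition certifies tw(G) ≤ 4. Conversely, {1, 2, 3, 4, 6} is a clique of size 5, and the vertices of any clique must share a bag in every tree decomposition; so some bag has ≥ 5 vertices and tw(G) ≥ 4. Hence tw(G) = 4 exactly.

Treewidth 4.
One such decomposition:
Bags: B1 = {1, 2, 3, 4, 6}  B2 = {1, 2, 4, 5, 6}
Tree: B1–B2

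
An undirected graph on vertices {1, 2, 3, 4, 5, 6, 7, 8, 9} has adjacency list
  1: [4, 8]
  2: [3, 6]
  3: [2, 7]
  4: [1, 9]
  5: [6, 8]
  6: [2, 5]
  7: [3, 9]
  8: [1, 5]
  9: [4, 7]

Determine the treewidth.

2

A width-2 tree decomposition is:
Bags: B1 = {2, 3, 7}  B2 = {2, 7, 9}  B3 = {2, 4, 9}  B4 = {1, 2, 4}  B5 = {1, 2, 8}  B6 = {2, 5, 8}  B7 = {2, 5, 6}
Tree: B1–B2, B2–B3, B3–B4, B4–B5, B5–B6, B6–B7
Every bag has size at most 3, so the width is 3 − 1 = 2 and tw(G) ≤ 2. The edges 2–3–7–9–4–1–8–5–6–2 form a cycle, so G is not a tree and its treewidth is at least 2. The upper and lower bounds meet at 2, so that is the treewidth.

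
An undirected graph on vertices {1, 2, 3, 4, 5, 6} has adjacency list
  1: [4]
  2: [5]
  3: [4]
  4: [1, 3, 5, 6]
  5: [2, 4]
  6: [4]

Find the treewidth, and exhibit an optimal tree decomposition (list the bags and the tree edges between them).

Treewidth 1.
Bags: B1 = {3, 4}  B2 = {4, 5}  B3 = {4, 6}  B4 = {2, 5}  B5 = {1, 4}
Tree: B1–B2, B2–B3, B2–B4, B2–B5

Every bag has size at most 2, so the width is 2 − 1 = 1 and tw(G) ≤ 1. Any graph with an edge has treewidth ≥ 1, and G has the edge 3–4. Combining the bounds, tw(G) = 1.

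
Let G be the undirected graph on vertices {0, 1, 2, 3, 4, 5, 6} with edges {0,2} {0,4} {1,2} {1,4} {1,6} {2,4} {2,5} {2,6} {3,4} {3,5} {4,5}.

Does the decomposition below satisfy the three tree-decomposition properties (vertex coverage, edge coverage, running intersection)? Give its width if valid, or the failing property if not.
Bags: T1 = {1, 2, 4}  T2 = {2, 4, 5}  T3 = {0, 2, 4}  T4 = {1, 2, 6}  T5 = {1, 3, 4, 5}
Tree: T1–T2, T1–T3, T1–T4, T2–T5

No — bags containing vertex 1 are not connected in the tree.

A tree decomposition must satisfy three properties: every vertex lies in some bag; for every edge, both endpoints lie together in some bag; and for every vertex, the bags containing it form a connected subtree. Here bags containing vertex 1 are not connected in the tree, so the decomposition is invalid.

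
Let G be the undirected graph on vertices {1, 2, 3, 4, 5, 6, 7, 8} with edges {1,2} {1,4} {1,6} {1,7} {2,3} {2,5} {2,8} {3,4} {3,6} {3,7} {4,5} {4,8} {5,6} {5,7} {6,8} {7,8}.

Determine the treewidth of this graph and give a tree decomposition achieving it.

Treewidth 4.
One optimal decomposition is:
Bags: B1 = {1, 3, 5, 7, 8}  B2 = {1, 3, 5, 6, 8}  B3 = {1, 2, 3, 5, 8}  B4 = {1, 3, 4, 5, 8}
Tree: B1–B2, B2–B3, B3–B4

Each bag holds 5 vertices, so the decomposition has width 4, which upper-bounds the treewidth. For the lower bound: the 5 vertex sets {1,7}, {3,6}, {2,5}, {8}, {4} are disjoint, each induces a connected subgraph, and every pair is joined by at least one edge of G. Contracting each set to a single vertex therefore yields K_{5} as a minor, and since treewidth is minor-monotone, tw(G) ≥ tw(K_{5}) = 4. The upper and lower bounds meet at 4, so that is the treewidth.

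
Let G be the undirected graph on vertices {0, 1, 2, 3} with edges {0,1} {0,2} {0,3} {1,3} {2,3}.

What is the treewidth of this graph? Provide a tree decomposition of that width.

The largest bag has 3 vertices, giving width 2; this decomposition certifies tw(G) ≤ 2. For the lower bound, the 3 vertices {0, 1, 3} are pairwise adjacent, and any tree decomposition puts a clique entirely inside one bag — forcing width ≥ 2. Combining the bounds, tw(G) = 2.

Treewidth 2.
One such decomposition:
Bags: B1 = {0, 1, 3}  B2 = {0, 2, 3}
Tree: B1–B2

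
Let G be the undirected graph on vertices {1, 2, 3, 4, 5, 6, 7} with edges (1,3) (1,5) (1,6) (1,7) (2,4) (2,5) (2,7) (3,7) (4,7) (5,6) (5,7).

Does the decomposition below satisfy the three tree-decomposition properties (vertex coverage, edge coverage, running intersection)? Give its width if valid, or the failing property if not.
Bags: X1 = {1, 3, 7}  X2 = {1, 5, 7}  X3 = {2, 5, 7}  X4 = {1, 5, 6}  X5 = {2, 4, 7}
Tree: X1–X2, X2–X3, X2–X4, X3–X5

Yes; width 2.

Checking the three conditions: (i) the bags cover all of {1, 2, 3, 4, 5, 6, 7}; (ii) for each edge, some bag contains both endpoints; (iii) the bags containing any fixed vertex form a subtree. All hold, so the decomposition is valid with width 3 − 1 = 2.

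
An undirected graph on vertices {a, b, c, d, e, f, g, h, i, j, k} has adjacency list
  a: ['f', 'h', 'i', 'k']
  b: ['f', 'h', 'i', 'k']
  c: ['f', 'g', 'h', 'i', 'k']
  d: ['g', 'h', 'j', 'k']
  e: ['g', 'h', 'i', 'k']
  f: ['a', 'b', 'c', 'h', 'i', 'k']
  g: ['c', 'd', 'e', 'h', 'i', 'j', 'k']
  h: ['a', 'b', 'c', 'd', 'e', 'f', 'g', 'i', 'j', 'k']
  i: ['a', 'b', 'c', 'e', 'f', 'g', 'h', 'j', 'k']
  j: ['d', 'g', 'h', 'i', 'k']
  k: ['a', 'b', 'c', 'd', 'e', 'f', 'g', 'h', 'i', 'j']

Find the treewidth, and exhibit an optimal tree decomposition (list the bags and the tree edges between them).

The largest bag has 5 vertices, giving width 4; this decomposition certifies tw(G) ≤ 4. For the lower bound, the 5 vertices {d, g, h, j, k} are pairwise adjacent, and any tree decomposition puts a clique entirely inside one bag — forcing width ≥ 4. The upper and lower bounds meet at 4, so that is the treewidth.

Treewidth 4.
One such decomposition:
Bags: B1 = {c, g, h, i, k}  B2 = {c, f, h, i, k}  B3 = {a, f, h, i, k}  B4 = {e, g, h, i, k}  B5 = {b, f, h, i, k}  B6 = {g, h, i, j, k}  B7 = {d, g, h, j, k}
Tree: B1–B2, B2–B3, B1–B4, B2–B5, B4–B6, B6–B7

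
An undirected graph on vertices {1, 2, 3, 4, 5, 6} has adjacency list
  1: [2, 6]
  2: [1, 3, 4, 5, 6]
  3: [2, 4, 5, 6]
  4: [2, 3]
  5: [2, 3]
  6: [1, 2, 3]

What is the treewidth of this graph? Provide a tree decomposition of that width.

The largest bag has 3 vertices, giving width 2; this decomposition certifies tw(G) ≤ 2. Conversely, {1, 2, 6} is a clique of size 3, and the vertices of any clique must share a bag in every tree decomposition; so some bag has ≥ 3 vertices and tw(G) ≥ 2. The upper and lower bounds meet at 2, so that is the treewidth.

Treewidth 2.
One optimal decomposition is:
Bags: B1 = {2, 3, 5}  B2 = {2, 3, 4}  B3 = {2, 3, 6}  B4 = {1, 2, 6}
Tree: B1–B2, B1–B3, B3–B4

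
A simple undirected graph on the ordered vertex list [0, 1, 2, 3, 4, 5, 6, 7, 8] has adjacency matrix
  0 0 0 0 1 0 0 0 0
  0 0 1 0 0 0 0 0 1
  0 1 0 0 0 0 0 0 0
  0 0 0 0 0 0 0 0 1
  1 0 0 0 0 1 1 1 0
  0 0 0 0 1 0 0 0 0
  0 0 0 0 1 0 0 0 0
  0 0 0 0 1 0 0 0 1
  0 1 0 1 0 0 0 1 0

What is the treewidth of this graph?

A width-1 tree decomposition is:
Bags: B1 = {7, 8}  B2 = {4, 7}  B3 = {1, 8}  B4 = {4, 5}  B5 = {1, 2}  B6 = {3, 8}  B7 = {0, 4}  B8 = {4, 6}
Tree: B1–B2, B1–B3, B2–B4, B3–B5, B3–B6, B4–B7, B4–B8
Every bag has size at most 2, so the width is 2 − 1 = 1 and tw(G) ≤ 1. G has an edge, so its treewidth is at least 1. The upper and lower bounds meet at 1, so that is the treewidth.

1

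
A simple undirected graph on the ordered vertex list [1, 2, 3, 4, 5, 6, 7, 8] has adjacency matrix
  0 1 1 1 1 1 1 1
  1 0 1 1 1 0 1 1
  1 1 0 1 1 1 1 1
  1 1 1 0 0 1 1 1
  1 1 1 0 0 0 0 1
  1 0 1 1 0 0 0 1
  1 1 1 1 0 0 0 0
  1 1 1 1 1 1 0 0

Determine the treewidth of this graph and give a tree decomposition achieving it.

The largest bag has 5 vertices, giving width 4; this decomposition certifies tw(G) ≤ 4. For the lower bound, the 5 vertices {1, 2, 3, 4, 8} are pairwise adjacent, and any tree decomposition puts a clique entirely inside one bag — forcing width ≥ 4. The upper and lower bounds meet at 4, so that is the treewidth.

Treewidth 4.
One optimal decomposition is:
Bags: B1 = {1, 2, 3, 4, 8}  B2 = {1, 3, 4, 6, 8}  B3 = {1, 2, 3, 5, 8}  B4 = {1, 2, 3, 4, 7}
Tree: B1–B2, B1–B3, B1–B4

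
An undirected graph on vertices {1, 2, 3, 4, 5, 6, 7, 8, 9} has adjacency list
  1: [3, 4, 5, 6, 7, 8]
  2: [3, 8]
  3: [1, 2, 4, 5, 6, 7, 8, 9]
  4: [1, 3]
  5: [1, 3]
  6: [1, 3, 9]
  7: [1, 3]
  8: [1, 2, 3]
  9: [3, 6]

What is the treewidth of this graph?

2

A width-2 tree decomposition is:
Bags: B1 = {1, 3, 4}  B2 = {1, 3, 6}  B3 = {1, 3, 7}  B4 = {1, 3, 8}  B5 = {1, 3, 5}  B6 = {3, 6, 9}  B7 = {2, 3, 8}
Tree: B1–B2, B2–B3, B2–B4, B4–B5, B2–B6, B4–B7
Each bag holds 3 vertices, so the decomposition has width 2, which upper-bounds the treewidth. For the lower bound, the 3 vertices {1, 3, 4} are pairwise adjacent, and any tree decomposition puts a clique entirely inside one bag — forcing width ≥ 2. Combining the bounds, tw(G) = 2.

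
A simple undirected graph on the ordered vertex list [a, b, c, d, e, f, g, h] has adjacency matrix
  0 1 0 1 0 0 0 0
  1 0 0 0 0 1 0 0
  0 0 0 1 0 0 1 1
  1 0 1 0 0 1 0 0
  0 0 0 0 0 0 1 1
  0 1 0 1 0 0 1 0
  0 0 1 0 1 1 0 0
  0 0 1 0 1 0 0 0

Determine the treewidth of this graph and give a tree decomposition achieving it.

Treewidth 2.
One optimal decomposition is:
Bags: B1 = {e, g, h}  B2 = {c, g, h}  B3 = {c, f, g}  B4 = {c, d, f}  B5 = {b, d, f}  B6 = {a, b, d}
Tree: B1–B2, B2–B3, B3–B4, B4–B5, B5–B6

Each bag holds 3 vertices, so the decomposition has width 2, which upper-bounds the treewidth. For the lower bound, G contains the cycle e–h–c–g–e, so G is not a forest; only forests have treewidth ≤ 1, hence tw(G) ≥ 2. Combining the bounds, tw(G) = 2.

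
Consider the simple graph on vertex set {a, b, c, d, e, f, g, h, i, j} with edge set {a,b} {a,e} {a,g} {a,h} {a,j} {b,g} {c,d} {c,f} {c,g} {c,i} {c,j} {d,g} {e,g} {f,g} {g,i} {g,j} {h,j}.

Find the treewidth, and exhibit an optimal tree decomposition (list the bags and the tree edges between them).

Treewidth 2.
Bags: B1 = {c, d, g}  B2 = {c, g, i}  B3 = {c, g, j}  B4 = {a, g, j}  B5 = {a, e, g}  B6 = {c, f, g}  B7 = {a, h, j}  B8 = {a, b, g}
Tree: B1–B2, B1–B3, B3–B4, B4–B5, B1–B6, B4–B7, B4–B8

Every bag has size at most 3, so the width is 3 − 1 = 2 and tw(G) ≤ 2. For the lower bound, the 3 vertices {a, e, g} are pairwise adjacent, and any tree decomposition puts a clique entirely inside one bag — forcing width ≥ 2. Combining the bounds, tw(G) = 2.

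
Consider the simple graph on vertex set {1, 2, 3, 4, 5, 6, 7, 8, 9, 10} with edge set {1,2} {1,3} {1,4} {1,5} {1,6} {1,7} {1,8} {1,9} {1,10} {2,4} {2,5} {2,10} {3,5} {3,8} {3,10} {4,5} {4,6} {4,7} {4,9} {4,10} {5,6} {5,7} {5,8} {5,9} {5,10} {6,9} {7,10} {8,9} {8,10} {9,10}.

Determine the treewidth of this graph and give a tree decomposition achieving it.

Treewidth 4.
One optimal decomposition is:
Bags: B1 = {1, 4, 5, 6, 9}  B2 = {1, 4, 5, 9, 10}  B3 = {1, 5, 8, 9, 10}  B4 = {1, 4, 5, 7, 10}  B5 = {1, 2, 4, 5, 10}  B6 = {1, 3, 5, 8, 10}
Tree: B1–B2, B2–B3, B2–B4, B2–B5, B3–B6

Every bag has size at most 5, so the width is 5 − 1 = 4 and tw(G) ≤ 4. On the other hand G contains the 5-clique {1, 5, 8, 9, 10}. A clique must lie in a single bag of any decomposition, so no decomposition can have width below 4. Therefore the treewidth is 4.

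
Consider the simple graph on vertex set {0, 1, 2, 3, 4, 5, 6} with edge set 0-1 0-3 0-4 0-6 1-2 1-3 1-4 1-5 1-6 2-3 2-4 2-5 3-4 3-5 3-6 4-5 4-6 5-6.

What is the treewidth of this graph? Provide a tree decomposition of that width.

Each bag holds 5 vertices, so the decomposition has width 4, which upper-bounds the treewidth. Conversely, {0, 1, 3, 4, 6} is a clique of size 5, and the vertices of any clique must share a bag in every tree decomposition; so some bag has ≥ 5 vertices and tw(G) ≥ 4. Hence tw(G) = 4 exactly.

Treewidth 4.
Bags: B1 = {1, 3, 4, 5, 6}  B2 = {0, 1, 3, 4, 6}  B3 = {1, 2, 3, 4, 5}
Tree: B1–B2, B1–B3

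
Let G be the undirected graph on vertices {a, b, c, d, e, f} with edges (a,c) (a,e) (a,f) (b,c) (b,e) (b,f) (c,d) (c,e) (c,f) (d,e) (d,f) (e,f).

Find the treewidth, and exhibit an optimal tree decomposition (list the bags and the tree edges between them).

Each bag holds 4 vertices, so the decomposition has width 3, which upper-bounds the treewidth. Conversely, {c, d, e, f} is a clique of size 4, and the vertices of any clique must share a bag in every tree decomposition; so some bag has ≥ 4 vertices and tw(G) ≥ 3. Combining the bounds, tw(G) = 3.

Treewidth 3.
One such decomposition:
Bags: B1 = {a, c, e, f}  B2 = {c, d, e, f}  B3 = {b, c, e, f}
Tree: B1–B2, B1–B3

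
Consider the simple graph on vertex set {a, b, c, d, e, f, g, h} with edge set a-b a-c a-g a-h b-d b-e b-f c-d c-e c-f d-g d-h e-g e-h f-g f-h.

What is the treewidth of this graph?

4

A width-4 tree decomposition is:
Bags: B1 = {b, c, e, g, h}  B2 = {b, c, f, g, h}  B3 = {b, c, d, g, h}  B4 = {a, b, c, g, h}
Tree: B1–B2, B2–B3, B3–B4
Each bag holds 5 vertices, so the decomposition has width 4, which upper-bounds the treewidth. For the lower bound: the 5 vertex sets {c,e}, {f,g}, {b,d}, {h}, {a} are disjoint, each induces a connected subgraph, and every pair is joined by at least one edge of G. Contracting each set to a single vertex therefore yields K_{5} as a minor, and since treewidth is minor-monotone, tw(G) ≥ tw(K_{5}) = 4. Hence tw(G) = 4 exactly.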